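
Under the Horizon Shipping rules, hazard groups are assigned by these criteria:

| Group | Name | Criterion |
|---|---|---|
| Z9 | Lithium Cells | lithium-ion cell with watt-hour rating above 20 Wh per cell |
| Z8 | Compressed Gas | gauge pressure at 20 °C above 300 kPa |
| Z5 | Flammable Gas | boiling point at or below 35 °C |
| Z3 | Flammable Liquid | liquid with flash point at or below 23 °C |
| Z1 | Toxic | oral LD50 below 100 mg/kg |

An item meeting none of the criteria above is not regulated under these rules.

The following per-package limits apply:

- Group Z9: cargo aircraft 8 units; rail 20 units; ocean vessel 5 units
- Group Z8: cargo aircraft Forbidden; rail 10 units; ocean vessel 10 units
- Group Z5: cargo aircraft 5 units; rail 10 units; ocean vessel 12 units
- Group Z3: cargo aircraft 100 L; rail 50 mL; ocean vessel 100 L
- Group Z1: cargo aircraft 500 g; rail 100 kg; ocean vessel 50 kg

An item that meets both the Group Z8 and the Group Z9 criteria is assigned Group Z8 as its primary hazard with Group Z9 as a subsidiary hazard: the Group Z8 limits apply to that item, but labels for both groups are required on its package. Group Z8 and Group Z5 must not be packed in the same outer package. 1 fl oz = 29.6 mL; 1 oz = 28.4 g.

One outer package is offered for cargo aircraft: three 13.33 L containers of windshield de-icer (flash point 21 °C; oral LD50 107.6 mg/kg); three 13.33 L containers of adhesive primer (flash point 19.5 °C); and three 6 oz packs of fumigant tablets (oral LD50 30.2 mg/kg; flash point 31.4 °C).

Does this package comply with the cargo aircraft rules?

No

With flash point 21 °C (≤ 23 °C), the windshield de-icer falls in Group Z3.
Adhesive primer: flash point 19.5 °C ≤ 23 °C → Group Z3 (Flammable Liquid).
The fumigant tablets have oral LD50 30.2 mg/kg, which is < 100 mg/kg, so they are Group Z1 (Toxic).
Total Group Z3: (three 13.33 L containers = 39.99 L) + (three 13.33 L containers = 39.99 L) = 79.98 L.
79.98 L is within the cargo aircraft limit of 100 L for Group Z3.
Group Z1 quantity: three 6 oz packs = 511.2 g.
511.2 g > 500 g (cargo aircraft limit, Group Z1) — over the limit.
The segregation rule (Group Z8 with Group Z5) does not apply to Group Z3 with Group Z1.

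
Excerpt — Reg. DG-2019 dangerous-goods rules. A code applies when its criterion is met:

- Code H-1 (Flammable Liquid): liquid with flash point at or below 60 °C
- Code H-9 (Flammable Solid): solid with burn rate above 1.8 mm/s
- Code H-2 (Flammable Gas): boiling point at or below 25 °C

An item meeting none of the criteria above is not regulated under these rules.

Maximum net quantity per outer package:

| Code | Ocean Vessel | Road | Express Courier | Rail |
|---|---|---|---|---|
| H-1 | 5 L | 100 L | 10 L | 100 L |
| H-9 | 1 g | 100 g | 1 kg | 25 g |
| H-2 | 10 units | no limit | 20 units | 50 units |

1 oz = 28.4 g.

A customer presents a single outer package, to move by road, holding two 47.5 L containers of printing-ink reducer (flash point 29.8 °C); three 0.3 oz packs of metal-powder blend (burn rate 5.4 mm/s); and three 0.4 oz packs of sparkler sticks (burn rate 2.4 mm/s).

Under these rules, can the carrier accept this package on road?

Yes

With flash point 29.8 °C (≤ 60 °C), the printing-ink reducer falls in Code H-1.
With burn rate 5.4 mm/s (> 1.8 mm/s), the metal-powder blend falls in Code H-9.
Burn rate 2.4 mm/s meets the Code H-9 criterion (Flammable Solid), so the sparkler sticks are Code H-9.
Code H-9 net quantity: (three 0.3 oz packs = 25.56 g) + (three 0.4 oz packs = 34.08 g) = 59.64 g.
59.64 g ≤ 100 g (road limit, Code H-9) — within limit.
Code H-1 quantity: two 47.5 L containers = 95 L.
95 L ≤ 100 L (road limit, Code H-1) — within limit.
Every hazard code is within its road limit and no segregation rule is violated.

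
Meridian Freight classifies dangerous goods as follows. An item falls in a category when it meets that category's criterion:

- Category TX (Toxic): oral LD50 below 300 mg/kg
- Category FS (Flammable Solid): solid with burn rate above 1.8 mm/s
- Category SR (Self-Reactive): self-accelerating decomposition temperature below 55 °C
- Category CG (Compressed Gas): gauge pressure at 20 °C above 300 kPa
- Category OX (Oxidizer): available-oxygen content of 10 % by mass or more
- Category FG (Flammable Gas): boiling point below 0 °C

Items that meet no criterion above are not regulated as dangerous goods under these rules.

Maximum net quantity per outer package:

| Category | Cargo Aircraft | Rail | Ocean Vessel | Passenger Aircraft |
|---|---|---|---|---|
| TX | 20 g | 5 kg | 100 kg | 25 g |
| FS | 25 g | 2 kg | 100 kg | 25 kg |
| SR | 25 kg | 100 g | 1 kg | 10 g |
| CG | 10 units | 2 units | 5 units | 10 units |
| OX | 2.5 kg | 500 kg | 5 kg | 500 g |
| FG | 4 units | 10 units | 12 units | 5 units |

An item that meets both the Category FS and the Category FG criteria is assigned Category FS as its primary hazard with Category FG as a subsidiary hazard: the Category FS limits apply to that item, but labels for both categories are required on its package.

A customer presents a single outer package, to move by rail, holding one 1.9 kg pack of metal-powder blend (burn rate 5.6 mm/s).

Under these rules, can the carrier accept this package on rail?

Metal-powder blend: burn rate 5.6 mm/s > 1.8 mm/s → Category FS (Flammable Solid).
Category FS quantity: 1.9 kg.
1.9 kg ≤ 2 kg (rail limit, Category FS) — within limit.

Yes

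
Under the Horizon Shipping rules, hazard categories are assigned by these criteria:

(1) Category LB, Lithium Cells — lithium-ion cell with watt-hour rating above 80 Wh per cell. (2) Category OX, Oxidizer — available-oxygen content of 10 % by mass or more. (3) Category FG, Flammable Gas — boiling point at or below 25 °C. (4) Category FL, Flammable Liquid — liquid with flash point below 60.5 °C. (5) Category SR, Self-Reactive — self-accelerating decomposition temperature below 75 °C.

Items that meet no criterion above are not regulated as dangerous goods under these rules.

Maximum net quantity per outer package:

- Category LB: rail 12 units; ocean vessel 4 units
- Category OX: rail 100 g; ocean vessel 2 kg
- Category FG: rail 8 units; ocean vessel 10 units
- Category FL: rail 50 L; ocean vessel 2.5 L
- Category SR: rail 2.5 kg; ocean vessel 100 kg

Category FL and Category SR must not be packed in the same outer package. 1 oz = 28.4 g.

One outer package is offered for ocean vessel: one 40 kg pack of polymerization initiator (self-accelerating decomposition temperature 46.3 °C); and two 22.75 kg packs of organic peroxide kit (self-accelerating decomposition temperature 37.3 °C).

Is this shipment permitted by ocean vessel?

Polymerization initiator: self-accelerating decomposition temperature 46.3 °C < 75 °C → Category SR (Self-Reactive).
Self-accelerating decomposition temperature 37.3 °C meets the Category SR criterion (Self-Reactive), so the organic peroxide kit is Category SR.
Total Category SR: 40 kg + (two 22.75 kg packs = 45.5 kg) = 85.5 kg.
That is within the Category SR ocean vessel limit of 100 kg.

Yes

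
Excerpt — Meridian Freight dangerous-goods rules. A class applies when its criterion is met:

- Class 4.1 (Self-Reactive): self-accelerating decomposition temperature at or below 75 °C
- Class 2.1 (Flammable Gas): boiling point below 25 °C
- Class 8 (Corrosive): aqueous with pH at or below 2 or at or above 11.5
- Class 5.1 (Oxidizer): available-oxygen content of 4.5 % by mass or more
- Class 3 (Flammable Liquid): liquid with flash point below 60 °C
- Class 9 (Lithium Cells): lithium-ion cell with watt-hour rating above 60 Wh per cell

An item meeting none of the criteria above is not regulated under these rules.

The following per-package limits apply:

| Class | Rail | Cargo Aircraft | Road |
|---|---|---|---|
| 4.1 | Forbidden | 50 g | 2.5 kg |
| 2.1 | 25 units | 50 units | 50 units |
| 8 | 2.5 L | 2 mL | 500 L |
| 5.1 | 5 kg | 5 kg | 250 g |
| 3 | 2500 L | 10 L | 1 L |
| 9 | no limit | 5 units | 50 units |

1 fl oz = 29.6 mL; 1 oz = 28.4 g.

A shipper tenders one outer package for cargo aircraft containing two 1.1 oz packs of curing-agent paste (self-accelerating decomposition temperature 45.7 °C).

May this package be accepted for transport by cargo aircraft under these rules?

With self-accelerating decomposition temperature 45.7 °C (≤ 75 °C), the curing-agent paste falls in Class 4.1.
Class 4.1 quantity: two 1.1 oz packs = 62.48 g.
62.48 g exceeds the cargo aircraft limit of 50 g for Class 4.1.

No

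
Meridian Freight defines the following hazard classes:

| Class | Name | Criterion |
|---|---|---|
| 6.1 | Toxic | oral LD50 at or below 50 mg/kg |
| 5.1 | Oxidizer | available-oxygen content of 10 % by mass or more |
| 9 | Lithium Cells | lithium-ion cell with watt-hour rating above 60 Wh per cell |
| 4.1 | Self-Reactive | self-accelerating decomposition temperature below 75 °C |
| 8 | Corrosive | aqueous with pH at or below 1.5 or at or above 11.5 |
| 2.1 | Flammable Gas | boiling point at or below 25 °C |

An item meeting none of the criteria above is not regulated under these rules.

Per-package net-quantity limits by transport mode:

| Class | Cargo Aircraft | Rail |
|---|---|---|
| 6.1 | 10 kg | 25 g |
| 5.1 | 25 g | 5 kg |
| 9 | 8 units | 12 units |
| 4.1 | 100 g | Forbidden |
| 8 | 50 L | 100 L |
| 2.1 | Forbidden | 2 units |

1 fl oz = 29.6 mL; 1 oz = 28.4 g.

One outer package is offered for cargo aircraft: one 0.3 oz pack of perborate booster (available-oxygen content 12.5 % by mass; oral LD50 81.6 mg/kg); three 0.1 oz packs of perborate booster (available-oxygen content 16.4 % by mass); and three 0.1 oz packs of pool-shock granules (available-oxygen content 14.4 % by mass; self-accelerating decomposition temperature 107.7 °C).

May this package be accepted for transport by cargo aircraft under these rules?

No

With available-oxygen content 12.5 % by mass (≥ 10 % by mass), the perborate booster falls in Class 5.1.
Available-oxygen content 16.4 % by mass meets the Class 5.1 criterion (Oxidizer), so the perborate booster is Class 5.1.
Available-oxygen content 14.4 % by mass meets the Class 5.1 criterion (Oxidizer), so the pool-shock granules are Class 5.1.
Total Class 5.1: (one 0.3 oz pack = 8.52 g) + (three 0.1 oz packs = 8.52 g) + (three 0.1 oz packs = 8.52 g) = 25.56 g.
25.56 g exceeds the cargo aircraft limit of 25 g for Class 5.1.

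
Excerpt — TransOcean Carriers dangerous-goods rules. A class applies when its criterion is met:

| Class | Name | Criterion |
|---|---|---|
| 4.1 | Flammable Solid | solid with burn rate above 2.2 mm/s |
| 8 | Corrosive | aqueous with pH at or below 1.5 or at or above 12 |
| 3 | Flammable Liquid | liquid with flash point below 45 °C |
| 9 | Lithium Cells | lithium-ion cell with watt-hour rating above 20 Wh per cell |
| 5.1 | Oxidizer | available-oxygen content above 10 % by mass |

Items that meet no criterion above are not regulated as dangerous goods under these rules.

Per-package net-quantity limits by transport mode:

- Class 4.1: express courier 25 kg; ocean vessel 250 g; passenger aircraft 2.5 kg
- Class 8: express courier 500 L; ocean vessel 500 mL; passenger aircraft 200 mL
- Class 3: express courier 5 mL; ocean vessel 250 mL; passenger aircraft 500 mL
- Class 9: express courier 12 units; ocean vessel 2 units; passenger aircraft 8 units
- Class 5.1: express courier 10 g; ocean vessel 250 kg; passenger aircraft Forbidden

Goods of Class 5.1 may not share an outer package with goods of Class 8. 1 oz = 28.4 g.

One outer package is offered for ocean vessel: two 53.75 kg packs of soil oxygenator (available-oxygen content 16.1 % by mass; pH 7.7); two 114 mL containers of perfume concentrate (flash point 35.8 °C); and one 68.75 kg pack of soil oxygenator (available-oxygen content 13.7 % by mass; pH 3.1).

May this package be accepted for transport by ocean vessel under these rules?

Yes

With available-oxygen content 16.1 % by mass (> 10 % by mass), the soil oxygenator falls in Class 5.1.
Perfume concentrate: flash point 35.8 °C < 45 °C → Class 3 (Flammable Liquid).
With available-oxygen content 13.7 % by mass (> 10 % by mass), the soil oxygenator falls in Class 5.1.
Class 5.1 net quantity: (two 53.75 kg packs = 107.5 kg) + 68.75 kg = 176.25 kg.
That is within the Class 5.1 ocean vessel limit of 250 kg.
Class 3 quantity: two 114 mL containers = 228 mL.
228 mL is within the ocean vessel limit of 250 mL for Class 3.
The segregation rule (Class 5.1 with Class 8) does not apply to Class 5.1 with Class 3.
Every hazard class is within its ocean vessel limit and no segregation rule is violated.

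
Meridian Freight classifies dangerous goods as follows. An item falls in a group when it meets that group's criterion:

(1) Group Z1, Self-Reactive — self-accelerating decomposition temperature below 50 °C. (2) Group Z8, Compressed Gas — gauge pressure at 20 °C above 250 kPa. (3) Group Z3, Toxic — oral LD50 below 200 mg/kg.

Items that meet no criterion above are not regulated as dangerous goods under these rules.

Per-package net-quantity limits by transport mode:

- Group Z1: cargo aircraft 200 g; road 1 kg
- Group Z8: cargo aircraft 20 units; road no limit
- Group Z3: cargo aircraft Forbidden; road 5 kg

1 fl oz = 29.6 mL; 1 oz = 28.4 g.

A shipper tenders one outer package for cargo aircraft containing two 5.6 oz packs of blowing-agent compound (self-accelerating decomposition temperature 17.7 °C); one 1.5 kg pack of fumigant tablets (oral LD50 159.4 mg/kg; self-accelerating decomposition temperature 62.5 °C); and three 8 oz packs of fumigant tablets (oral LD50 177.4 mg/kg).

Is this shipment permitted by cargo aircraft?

No

With self-accelerating decomposition temperature 17.7 °C (< 50 °C), the blowing-agent compound falls in Group Z1.
Oral LD50 159.4 mg/kg meets the Group Z3 criterion (Toxic), so the fumigant tablets are Group Z3.
Oral LD50 177.4 mg/kg meets the Group Z3 criterion (Toxic), so the fumigant tablets are Group Z3.
Group Z3 net quantity: 1.5 kg + (three 8 oz packs = 681.6 g) = 2181.6 g.
By cargo aircraft, Group Z3 is Forbidden regardless of quantity.
Group Z1 quantity: two 5.6 oz packs = 318.08 g.
318.08 g exceeds the cargo aircraft limit of 200 g for Group Z1.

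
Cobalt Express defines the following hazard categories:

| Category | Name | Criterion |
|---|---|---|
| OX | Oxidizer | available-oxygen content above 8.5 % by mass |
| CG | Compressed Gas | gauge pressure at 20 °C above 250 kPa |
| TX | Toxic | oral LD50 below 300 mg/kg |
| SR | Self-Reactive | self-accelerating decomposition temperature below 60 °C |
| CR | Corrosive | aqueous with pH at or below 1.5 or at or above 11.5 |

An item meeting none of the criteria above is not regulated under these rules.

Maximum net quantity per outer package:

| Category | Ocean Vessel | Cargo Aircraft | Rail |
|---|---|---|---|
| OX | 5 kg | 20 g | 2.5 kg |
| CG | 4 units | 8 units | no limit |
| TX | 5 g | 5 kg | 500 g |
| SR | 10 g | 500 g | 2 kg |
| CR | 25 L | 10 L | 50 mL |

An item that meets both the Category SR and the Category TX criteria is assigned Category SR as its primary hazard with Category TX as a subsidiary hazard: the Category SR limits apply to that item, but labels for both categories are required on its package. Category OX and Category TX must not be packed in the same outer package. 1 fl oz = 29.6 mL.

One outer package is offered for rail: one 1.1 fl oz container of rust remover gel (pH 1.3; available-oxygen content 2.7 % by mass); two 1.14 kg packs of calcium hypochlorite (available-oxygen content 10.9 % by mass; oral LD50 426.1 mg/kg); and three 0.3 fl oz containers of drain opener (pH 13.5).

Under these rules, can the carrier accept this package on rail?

The rust remover gel has pH 1.3, which is ≤ 1.5, so it is Category CR (Corrosive).
The calcium hypochlorite has available-oxygen content 10.9 % by mass, which is > 8.5 % by mass, so it is Category OX (Oxidizer).
pH 13.5 meets the Category CR criterion (Corrosive), so the drain opener is Category CR.
Total Category CR: (one 1.1 fl oz container = 32.56 mL) + (three 0.3 fl oz containers = 26.64 mL) = 59.2 mL.
That exceeds the Category CR rail limit of 50 mL.
Category OX quantity: two 1.14 kg packs = 2.28 kg.
2.28 kg ≤ 2.5 kg (rail limit, Category OX) — within limit.
The segregation rule (Category OX with Category TX) does not apply to Category CR with Category OX.

No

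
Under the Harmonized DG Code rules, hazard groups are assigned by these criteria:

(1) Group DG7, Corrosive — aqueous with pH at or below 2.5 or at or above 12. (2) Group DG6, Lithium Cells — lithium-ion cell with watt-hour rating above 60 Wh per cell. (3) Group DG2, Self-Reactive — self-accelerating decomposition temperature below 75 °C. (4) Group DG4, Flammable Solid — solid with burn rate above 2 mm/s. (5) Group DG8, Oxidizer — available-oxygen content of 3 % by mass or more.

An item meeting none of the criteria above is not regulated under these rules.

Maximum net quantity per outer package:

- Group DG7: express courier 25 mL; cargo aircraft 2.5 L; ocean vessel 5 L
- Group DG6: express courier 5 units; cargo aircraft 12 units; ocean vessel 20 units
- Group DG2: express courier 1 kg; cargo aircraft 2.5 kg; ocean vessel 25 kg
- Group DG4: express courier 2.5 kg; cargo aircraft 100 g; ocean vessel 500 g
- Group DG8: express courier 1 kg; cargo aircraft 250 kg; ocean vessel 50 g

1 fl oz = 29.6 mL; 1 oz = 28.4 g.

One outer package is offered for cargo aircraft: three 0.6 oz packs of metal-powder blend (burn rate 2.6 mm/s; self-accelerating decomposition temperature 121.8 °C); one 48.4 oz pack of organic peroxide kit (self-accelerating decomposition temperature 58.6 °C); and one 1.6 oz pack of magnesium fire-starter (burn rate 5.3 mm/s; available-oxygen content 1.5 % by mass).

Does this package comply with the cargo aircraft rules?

With burn rate 2.6 mm/s (> 2 mm/s), the metal-powder blend falls in Group DG4.
The organic peroxide kit has self-accelerating decomposition temperature 58.6 °C, which is < 75 °C, so it is Group DG2 (Self-Reactive).
The magnesium fire-starter has burn rate 5.3 mm/s, which is > 2 mm/s, so it is Group DG4 (Flammable Solid).
Group DG2 quantity: one 48.4 oz pack = 1374.56 g.
That is within the Group DG2 cargo aircraft limit of 2.5 kg.
Total Group DG4: (three 0.6 oz packs = 51.12 g) + (one 1.6 oz pack = 45.44 g) = 96.56 g.
96.56 g ≤ 100 g (cargo aircraft limit, Group DG4) — within limit.
Every hazard group is within its cargo aircraft limit and no segregation rule is violated.

Yes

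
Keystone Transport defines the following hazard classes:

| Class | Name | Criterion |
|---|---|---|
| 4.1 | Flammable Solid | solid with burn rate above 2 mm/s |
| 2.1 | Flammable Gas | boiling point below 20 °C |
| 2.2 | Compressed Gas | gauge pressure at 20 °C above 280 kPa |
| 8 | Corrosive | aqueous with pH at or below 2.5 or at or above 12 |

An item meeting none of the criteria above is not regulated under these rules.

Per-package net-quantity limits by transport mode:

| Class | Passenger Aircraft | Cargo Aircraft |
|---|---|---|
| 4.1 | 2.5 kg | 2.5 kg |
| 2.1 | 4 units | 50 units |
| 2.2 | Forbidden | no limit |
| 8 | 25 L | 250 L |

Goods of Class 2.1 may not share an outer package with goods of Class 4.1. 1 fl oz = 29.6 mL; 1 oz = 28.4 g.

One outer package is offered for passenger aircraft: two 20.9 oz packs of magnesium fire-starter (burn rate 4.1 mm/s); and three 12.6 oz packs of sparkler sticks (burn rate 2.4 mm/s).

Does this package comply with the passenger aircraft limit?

The magnesium fire-starter has burn rate 4.1 mm/s, which is > 2 mm/s, so it is Class 4.1 (Flammable Solid).
Burn rate 2.4 mm/s meets the Class 4.1 criterion (Flammable Solid), so the sparkler sticks are Class 4.1.
Class 4.1 net quantity: (two 20.9 oz packs = 1187.12 g) + (three 12.6 oz packs = 1073.52 g) = 2260.64 g.
2260.64 g is within the passenger aircraft limit of 2.5 kg for Class 4.1.

Yes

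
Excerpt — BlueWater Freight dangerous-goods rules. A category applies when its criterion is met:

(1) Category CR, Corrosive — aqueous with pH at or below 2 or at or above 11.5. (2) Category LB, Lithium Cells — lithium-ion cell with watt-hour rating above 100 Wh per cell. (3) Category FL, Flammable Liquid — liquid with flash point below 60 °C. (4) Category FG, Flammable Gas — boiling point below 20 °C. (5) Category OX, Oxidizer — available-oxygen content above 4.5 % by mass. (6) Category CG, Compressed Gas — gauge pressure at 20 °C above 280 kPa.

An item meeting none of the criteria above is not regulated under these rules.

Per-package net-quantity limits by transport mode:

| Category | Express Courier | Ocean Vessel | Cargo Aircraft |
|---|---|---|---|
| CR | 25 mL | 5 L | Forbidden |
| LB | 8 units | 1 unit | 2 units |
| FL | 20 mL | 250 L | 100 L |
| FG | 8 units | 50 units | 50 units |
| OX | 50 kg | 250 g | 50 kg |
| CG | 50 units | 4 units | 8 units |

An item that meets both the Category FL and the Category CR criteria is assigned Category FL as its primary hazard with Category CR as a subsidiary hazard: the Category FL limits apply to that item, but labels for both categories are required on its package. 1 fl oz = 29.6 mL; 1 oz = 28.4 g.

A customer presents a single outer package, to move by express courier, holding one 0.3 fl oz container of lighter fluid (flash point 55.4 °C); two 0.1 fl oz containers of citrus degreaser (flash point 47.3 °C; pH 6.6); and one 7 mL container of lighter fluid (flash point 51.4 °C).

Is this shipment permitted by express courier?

With flash point 55.4 °C (< 60 °C), the lighter fluid falls in Category FL.
The citrus degreaser has flash point 47.3 °C, which is < 60 °C, so it is Category FL (Flammable Liquid).
The lighter fluid has flash point 51.4 °C, which is < 60 °C, so it is Category FL (Flammable Liquid).
Category FL net quantity: (one 0.3 fl oz container = 8.88 mL) + (two 0.1 fl oz containers = 5.92 mL) + 7 mL = 21.8 mL.
21.8 mL > 20 mL (express courier limit, Category FL) — over the limit.

No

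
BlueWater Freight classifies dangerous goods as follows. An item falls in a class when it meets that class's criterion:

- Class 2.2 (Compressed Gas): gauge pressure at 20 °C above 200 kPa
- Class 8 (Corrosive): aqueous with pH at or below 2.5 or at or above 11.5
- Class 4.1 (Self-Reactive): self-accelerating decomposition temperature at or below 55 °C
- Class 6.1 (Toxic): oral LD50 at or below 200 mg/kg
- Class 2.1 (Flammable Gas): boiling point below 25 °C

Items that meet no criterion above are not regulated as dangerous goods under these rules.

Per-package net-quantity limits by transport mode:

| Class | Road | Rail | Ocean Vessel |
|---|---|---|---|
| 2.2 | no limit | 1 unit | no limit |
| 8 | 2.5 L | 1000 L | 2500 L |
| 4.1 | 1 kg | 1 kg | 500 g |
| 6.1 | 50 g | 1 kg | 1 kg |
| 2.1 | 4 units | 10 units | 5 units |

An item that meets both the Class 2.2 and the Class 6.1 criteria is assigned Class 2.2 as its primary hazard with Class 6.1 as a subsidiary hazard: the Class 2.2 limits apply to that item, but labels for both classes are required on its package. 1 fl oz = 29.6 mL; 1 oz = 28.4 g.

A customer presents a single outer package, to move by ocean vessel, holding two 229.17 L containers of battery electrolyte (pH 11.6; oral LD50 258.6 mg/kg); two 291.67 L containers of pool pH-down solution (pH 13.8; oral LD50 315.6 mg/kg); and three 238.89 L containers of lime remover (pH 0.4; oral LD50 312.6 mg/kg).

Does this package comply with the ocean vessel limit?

The battery electrolyte has pH 11.6, which is ≥ 11.5, so it is Class 8 (Corrosive).
pH 13.8 meets the Class 8 criterion (Corrosive), so the pool pH-down solution is Class 8.
With pH 0.4 (≤ 2.5), the lime remover falls in Class 8.
Total Class 8: (two 229.17 L containers = 458.34 L) + (two 291.67 L containers = 583.34 L) + (three 238.89 L containers = 716.67 L) = 1758.35 L.
That is within the Class 8 ocean vessel limit of 2500 L.

Yes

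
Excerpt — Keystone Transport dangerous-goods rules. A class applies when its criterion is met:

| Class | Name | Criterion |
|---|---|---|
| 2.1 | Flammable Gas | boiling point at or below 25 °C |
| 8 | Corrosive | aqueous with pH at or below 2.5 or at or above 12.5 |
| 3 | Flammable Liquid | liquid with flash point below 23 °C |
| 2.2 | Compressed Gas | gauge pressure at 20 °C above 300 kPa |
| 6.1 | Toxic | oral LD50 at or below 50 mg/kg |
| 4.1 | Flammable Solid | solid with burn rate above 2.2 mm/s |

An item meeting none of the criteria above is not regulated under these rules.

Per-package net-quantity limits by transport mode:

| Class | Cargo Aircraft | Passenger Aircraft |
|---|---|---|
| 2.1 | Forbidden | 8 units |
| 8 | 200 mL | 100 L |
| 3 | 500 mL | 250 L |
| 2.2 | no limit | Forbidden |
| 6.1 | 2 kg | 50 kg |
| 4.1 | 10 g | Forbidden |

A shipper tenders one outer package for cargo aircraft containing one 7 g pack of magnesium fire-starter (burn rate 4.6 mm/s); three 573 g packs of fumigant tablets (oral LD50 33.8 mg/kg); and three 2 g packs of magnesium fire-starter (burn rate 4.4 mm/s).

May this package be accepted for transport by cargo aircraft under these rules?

Burn rate 4.6 mm/s meets the Class 4.1 criterion (Flammable Solid), so the magnesium fire-starter is Class 4.1.
Oral LD50 33.8 mg/kg meets the Class 6.1 criterion (Toxic), so the fumigant tablets are Class 6.1.
With burn rate 4.4 mm/s (> 2.2 mm/s), the magnesium fire-starter falls in Class 4.1.
Total Class 4.1: 7 g + (three 2 g packs = 6 g) = 13 g.
13 g > 10 g (cargo aircraft limit, Class 4.1) — over the limit.
Class 6.1 quantity: three 573 g packs = 1.719 kg.
1.719 kg ≤ 2 kg (cargo aircraft limit, Class 6.1) — within limit.

No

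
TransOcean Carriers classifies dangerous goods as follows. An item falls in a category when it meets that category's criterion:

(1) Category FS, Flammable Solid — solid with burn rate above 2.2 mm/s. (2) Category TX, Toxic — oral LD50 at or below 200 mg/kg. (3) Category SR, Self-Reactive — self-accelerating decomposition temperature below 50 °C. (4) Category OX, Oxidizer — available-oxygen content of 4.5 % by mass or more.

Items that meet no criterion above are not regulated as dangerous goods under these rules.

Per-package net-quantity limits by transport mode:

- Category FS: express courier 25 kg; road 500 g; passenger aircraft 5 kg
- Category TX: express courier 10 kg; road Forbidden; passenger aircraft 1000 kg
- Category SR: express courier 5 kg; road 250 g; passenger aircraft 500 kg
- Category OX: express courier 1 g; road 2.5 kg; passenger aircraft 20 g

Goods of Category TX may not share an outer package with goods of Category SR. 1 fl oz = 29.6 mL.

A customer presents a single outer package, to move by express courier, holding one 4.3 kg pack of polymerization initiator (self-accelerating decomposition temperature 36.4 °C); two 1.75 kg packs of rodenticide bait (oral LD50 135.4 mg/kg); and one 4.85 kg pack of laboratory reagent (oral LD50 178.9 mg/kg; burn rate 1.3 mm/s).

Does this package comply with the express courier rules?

The polymerization initiator has self-accelerating decomposition temperature 36.4 °C, which is < 50 °C, so it is Category SR (Self-Reactive).
Rodenticide bait: oral LD50 135.4 mg/kg ≤ 200 mg/kg → Category TX (Toxic).
The laboratory reagent has oral LD50 178.9 mg/kg, which is ≤ 200 mg/kg, so it is Category TX (Toxic).
Total Category TX: (two 1.75 kg packs = 3.5 kg) + 4.85 kg = 8.35 kg.
8.35 kg ≤ 10 kg (express courier limit, Category TX) — within limit.
Category SR quantity: 4.3 kg.
That is within the Category SR express courier limit of 5 kg.
Category TX and Category SR may not share an outer package.

No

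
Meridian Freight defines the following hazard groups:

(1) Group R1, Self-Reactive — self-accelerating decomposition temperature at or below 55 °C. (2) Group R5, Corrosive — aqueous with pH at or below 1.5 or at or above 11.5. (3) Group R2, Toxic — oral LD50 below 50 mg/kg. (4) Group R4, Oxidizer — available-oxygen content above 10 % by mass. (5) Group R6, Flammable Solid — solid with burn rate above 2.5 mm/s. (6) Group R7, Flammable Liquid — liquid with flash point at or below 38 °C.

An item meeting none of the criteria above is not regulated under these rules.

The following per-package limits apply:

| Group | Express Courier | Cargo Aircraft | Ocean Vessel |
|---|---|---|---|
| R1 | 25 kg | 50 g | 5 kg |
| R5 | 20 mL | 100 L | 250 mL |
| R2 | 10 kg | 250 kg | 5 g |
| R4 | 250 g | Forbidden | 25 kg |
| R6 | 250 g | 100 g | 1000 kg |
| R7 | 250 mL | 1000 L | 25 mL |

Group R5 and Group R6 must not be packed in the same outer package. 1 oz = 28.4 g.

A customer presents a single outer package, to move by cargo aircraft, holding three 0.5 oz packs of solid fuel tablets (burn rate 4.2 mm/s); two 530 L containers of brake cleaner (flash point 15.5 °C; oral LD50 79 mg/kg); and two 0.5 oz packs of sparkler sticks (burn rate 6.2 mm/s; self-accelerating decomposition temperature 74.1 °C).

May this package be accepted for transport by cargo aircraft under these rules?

No

The solid fuel tablets have burn rate 4.2 mm/s, which is > 2.5 mm/s, so they are Group R6 (Flammable Solid).
With flash point 15.5 °C (≤ 38 °C), the brake cleaner falls in Group R7.
With burn rate 6.2 mm/s (> 2.5 mm/s), the sparkler sticks fall in Group R6.
Group R7 quantity: two 530 L containers = 1060 L.
1060 L > 1000 L (cargo aircraft limit, Group R7) — over the limit.
Total Group R6: (three 0.5 oz packs = 42.6 g) + (two 0.5 oz packs = 28.4 g) = 71 g.
71 g ≤ 100 g (cargo aircraft limit, Group R6) — within limit.
The segregation rule (Group R5 with Group R6) does not apply to Group R7 with Group R6.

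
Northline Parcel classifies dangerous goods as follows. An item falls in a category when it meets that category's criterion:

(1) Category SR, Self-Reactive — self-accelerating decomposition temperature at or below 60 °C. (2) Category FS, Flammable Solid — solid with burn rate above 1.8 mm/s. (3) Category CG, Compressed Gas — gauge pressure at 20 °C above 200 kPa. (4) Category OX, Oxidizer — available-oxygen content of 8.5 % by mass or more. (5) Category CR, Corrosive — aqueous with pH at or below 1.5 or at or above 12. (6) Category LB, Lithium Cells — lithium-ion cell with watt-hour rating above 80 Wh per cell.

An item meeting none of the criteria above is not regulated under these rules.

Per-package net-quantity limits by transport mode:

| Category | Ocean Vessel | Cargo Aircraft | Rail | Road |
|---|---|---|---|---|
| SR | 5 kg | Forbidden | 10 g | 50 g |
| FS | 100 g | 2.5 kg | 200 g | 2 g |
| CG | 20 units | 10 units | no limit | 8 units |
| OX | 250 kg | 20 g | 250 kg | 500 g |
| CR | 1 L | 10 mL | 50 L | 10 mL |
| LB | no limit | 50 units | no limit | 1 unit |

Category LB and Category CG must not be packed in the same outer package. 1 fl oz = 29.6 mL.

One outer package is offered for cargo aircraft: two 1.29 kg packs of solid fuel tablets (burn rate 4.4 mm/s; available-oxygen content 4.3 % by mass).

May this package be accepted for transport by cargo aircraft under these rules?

With burn rate 4.4 mm/s (> 1.8 mm/s), the solid fuel tablets fall in Category FS.
Category FS quantity: two 1.29 kg packs = 2.58 kg.
2.58 kg > 2.5 kg (cargo aircraft limit, Category FS) — over the limit.

No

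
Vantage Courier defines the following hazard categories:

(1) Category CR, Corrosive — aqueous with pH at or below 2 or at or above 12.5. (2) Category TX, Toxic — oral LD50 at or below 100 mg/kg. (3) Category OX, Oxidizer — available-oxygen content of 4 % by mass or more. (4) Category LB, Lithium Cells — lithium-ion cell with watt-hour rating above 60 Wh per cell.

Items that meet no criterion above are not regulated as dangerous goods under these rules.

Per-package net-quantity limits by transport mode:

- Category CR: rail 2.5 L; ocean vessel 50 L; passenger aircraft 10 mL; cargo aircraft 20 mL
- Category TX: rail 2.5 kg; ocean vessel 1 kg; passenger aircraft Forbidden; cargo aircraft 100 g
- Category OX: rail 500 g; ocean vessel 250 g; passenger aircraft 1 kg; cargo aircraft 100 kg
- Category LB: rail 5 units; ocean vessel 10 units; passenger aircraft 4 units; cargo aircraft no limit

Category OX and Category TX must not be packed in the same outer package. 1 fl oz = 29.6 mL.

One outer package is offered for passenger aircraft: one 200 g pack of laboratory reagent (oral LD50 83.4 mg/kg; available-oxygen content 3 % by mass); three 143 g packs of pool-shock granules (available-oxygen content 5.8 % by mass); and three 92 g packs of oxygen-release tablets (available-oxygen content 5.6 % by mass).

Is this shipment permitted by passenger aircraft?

No

The laboratory reagent has oral LD50 83.4 mg/kg, which is ≤ 100 mg/kg, so it is Category TX (Toxic).
With available-oxygen content 5.8 % by mass (≥ 4 % by mass), the pool-shock granules fall in Category OX.
Available-oxygen content 5.6 % by mass meets the Category OX criterion (Oxidizer), so the oxygen-release tablets are Category OX.
Total Category OX: (three 143 g packs = 429 g) + (three 92 g packs = 276 g) = 705 g.
705 g is within the passenger aircraft limit of 1 kg for Category OX.
Category TX quantity: 200 g.
Category TX is Forbidden by passenger aircraft.
Category OX and Category TX may not share an outer package.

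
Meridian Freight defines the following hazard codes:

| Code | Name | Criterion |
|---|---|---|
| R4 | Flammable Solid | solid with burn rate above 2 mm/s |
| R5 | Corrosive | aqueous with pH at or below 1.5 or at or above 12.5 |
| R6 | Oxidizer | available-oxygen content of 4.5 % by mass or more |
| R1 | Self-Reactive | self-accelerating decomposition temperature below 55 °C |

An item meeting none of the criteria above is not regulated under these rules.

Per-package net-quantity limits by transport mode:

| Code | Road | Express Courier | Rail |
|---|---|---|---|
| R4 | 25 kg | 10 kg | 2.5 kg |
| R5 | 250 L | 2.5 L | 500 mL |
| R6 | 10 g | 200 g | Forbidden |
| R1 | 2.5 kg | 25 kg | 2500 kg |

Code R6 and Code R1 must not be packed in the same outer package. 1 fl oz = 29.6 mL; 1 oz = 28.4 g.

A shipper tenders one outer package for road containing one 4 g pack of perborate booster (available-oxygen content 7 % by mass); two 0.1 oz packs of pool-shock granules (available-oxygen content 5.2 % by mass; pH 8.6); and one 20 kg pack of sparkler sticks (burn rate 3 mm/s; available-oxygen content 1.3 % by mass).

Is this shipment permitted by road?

Yes

The perborate booster has available-oxygen content 7 % by mass, which is ≥ 4.5 % by mass, so it is Code R6 (Oxidizer).
The pool-shock granules have available-oxygen content 5.2 % by mass, which is ≥ 4.5 % by mass, so they are Code R6 (Oxidizer).
With burn rate 3 mm/s (> 2 mm/s), the sparkler sticks fall in Code R4.
Code R6 net quantity: 4 g + (two 0.1 oz packs = 5.68 g) = 9.68 g.
9.68 g ≤ 10 g (road limit, Code R6) — within limit.
Code R4 quantity: 20 kg.
20 kg ≤ 25 kg (road limit, Code R4) — within limit.
The segregation rule (Code R6 with Code R1) does not apply to Code R6 with Code R4.
Every hazard code is within its road limit and no segregation rule is violated.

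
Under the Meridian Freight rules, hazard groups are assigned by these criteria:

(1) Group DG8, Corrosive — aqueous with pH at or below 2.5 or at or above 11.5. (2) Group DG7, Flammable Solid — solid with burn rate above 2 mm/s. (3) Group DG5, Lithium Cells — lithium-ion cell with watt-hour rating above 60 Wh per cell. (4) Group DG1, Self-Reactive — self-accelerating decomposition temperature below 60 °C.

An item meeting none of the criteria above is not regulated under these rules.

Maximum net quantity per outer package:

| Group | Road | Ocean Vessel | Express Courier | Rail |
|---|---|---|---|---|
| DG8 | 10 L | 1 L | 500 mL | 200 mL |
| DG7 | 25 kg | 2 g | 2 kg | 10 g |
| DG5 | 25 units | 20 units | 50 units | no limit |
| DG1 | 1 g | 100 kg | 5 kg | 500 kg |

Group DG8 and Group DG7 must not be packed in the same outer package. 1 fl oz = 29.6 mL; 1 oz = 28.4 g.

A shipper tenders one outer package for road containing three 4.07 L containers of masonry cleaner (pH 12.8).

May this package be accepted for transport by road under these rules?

With pH 12.8 (≥ 11.5), the masonry cleaner falls in Group DG8.
Group DG8 quantity: three 4.07 L containers = 12.21 L.
That exceeds the Group DG8 road limit of 10 L.

No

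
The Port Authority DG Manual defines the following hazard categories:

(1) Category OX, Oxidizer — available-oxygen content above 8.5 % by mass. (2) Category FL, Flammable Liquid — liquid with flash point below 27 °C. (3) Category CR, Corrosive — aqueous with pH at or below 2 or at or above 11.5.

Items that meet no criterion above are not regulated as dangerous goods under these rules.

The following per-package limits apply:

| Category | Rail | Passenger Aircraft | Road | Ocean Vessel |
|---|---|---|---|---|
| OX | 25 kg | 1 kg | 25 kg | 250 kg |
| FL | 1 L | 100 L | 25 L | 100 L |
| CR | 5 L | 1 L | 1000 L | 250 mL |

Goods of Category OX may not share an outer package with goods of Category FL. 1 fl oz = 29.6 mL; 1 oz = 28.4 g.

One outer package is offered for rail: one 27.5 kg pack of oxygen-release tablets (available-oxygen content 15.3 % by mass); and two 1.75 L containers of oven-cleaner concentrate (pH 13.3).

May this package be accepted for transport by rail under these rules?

No

With available-oxygen content 15.3 % by mass (> 8.5 % by mass), the oxygen-release tablets fall in Category OX.
With pH 13.3 (≥ 11.5), the oven-cleaner concentrate falls in Category CR.
Category OX quantity: 27.5 kg.
That exceeds the Category OX rail limit of 25 kg.
Category CR quantity: two 1.75 L containers = 3.5 L.
3.5 L is within the rail limit of 5 L for Category CR.
The segregation rule (Category OX with Category FL) does not apply to Category OX with Category CR.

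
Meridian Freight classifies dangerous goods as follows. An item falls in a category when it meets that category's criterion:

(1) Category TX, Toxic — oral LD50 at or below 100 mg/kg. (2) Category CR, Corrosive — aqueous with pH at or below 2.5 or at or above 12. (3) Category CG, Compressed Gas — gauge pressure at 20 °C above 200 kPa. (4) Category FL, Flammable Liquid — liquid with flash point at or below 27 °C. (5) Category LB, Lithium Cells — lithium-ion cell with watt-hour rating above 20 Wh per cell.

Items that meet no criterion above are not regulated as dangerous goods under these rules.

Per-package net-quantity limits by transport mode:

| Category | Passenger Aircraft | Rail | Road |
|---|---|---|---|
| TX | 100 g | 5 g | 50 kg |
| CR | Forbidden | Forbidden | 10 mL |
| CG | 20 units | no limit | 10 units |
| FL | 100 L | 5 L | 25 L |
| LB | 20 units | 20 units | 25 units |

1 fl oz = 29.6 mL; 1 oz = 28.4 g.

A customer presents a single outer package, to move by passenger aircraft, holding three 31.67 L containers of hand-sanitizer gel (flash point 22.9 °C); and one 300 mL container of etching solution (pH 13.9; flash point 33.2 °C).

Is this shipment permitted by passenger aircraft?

No

Flash point 22.9 °C meets the Category FL criterion (Flammable Liquid), so the hand-sanitizer gel is Category FL.
Etching solution: pH 13.9 ≥ 12 → Category CR (Corrosive).
Category FL quantity: three 31.67 L containers = 95.01 L.
95.01 L is within the passenger aircraft limit of 100 L for Category FL.
Category CR quantity: 300 mL.
By passenger aircraft, Category CR is Forbidden regardless of quantity.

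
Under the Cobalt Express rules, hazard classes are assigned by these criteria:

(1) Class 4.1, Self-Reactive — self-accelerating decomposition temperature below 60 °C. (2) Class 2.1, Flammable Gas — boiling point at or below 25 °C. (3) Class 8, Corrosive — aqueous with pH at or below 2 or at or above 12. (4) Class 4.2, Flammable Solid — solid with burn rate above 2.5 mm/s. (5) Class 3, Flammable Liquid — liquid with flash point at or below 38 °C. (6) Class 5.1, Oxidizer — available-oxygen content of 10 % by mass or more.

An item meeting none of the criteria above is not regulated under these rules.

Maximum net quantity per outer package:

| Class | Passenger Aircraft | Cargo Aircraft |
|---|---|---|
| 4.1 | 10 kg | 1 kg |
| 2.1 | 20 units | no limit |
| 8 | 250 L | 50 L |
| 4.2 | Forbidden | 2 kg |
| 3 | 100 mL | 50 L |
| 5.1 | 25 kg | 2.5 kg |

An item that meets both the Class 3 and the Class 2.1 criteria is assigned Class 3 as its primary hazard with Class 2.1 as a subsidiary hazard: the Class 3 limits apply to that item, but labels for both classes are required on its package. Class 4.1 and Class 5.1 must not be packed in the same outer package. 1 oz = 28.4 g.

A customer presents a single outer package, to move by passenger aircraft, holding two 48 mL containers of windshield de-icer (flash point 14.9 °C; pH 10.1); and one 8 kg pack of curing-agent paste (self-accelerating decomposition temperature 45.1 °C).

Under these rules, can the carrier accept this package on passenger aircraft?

Yes

Windshield de-icer: flash point 14.9 °C ≤ 38 °C → Class 3 (Flammable Liquid).
With self-accelerating decomposition temperature 45.1 °C (< 60 °C), the curing-agent paste falls in Class 4.1.
Class 4.1 quantity: 8 kg.
That is within the Class 4.1 passenger aircraft limit of 10 kg.
Class 3 quantity: two 48 mL containers = 96 mL.
96 mL ≤ 100 mL (passenger aircraft limit, Class 3) — within limit.
The segregation rule (Class 4.1 with Class 5.1) does not apply to Class 4.1 with Class 3.
Every hazard class is within its passenger aircraft limit and no segregation rule is violated.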